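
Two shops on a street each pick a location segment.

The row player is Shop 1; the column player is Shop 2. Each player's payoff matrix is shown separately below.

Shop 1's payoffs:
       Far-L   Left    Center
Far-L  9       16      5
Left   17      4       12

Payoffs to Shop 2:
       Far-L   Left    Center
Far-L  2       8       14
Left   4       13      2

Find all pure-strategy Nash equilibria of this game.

For each strategy profile, look for a profitable unilateral deviation.
(Far-L, Far-L): Shop 1 can switch to Left (9 → 17). Not NE.
(Far-L, Left): Shop 2 can switch to Center (8 → 14). Not NE.
(Far-L, Center): Shop 1 can switch to Left (5 → 12). Not NE.
(Left, Far-L): Shop 2 can switch to Left (4 → 13). Not NE.
(Left, Left): Shop 1 can switch to Far-L (4 → 16). Not NE.
(Left, Center): Shop 2 can switch to Far-L (2 → 4). Not NE.

none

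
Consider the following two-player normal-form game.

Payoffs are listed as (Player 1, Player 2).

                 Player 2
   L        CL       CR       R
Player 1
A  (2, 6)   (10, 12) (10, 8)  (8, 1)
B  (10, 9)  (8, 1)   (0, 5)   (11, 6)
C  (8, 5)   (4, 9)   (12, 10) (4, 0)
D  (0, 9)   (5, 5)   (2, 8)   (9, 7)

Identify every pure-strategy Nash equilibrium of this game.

For each player, find the best response to each opponent profile; mutual best responses are the pure NE.
Player 1 against L: payoffs 2, 10, 8, 0 → best response B.
Player 1 against CL: payoffs 10, 8, 4, 5 → best response A.
Player 1 against CR: payoffs 10, 0, 12, 2 → best response C.
Player 1 against R: payoffs 8, 11, 4, 9 → best response B.
Player 2 against A: payoffs 6, 12, 8, 1 → best response CL.
Player 2 against B: payoffs 9, 1, 5, 6 → best response L.
Player 2 against C: payoffs 5, 9, 10, 0 → best response CR.
Player 2 against D: payoffs 9, 5, 8, 7 → best response L.
Mutual best responses: (A, CL); (B, L); (C, CR).

The pure Nash equilibria are (A, CL), (B, L), (C, CR).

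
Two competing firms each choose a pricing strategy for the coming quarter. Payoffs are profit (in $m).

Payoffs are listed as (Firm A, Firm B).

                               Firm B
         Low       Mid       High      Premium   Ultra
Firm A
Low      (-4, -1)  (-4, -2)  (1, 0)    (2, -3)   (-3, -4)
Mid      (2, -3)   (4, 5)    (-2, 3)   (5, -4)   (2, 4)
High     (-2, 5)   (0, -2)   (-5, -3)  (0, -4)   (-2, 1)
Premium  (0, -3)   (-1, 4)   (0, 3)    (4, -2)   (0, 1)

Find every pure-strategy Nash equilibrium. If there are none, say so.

Firm A against Low: payoffs -4, 2, -2, 0 → best response Mid.
Firm A against Mid: payoffs -4, 4, 0, -1 → best response Mid.
Firm A against High: payoffs 1, -2, -5, 0 → best response Low.
Firm A against Premium: payoffs 2, 5, 0, 4 → best response Mid.
Firm A against Ultra: payoffs -3, 2, -2, 0 → best response Mid.
Firm B against Low: payoffs -1, -2, 0, -3, -4 → best response High.
Firm B against Mid: payoffs -3, 5, 3, -4, 4 → best response Mid.
Firm B against High: payoffs 5, -2, -3, -4, 1 → best response Low.
Firm B against Premium: payoffs -3, 4, 3, -2, 1 → best response Mid.
Mutual best responses: (Low, High); (Mid, Mid).

Pure-strategy Nash equilibria: (Low, High) and (Mid, Mid)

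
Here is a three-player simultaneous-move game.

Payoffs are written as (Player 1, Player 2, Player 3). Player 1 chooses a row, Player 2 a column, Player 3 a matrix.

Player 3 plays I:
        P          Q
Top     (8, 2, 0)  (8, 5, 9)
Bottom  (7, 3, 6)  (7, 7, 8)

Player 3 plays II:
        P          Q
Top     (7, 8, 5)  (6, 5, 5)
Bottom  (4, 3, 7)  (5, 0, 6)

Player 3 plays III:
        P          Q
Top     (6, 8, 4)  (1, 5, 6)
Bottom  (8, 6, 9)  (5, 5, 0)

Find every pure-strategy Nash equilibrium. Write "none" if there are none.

Player 1 against (P, I): payoffs 8, 7 → best response Top.
Player 1 against (P, II): payoffs 7, 4 → best response Top.
Player 1 against (P, III): payoffs 6, 8 → best response Bottom.
Player 1 against (Q, I): payoffs 8, 7 → best response Top.
Player 1 against (Q, II): payoffs 6, 5 → best response Top.
Player 1 against (Q, III): payoffs 1, 5 → best response Bottom.
Player 2 against (Top, I): payoffs 2, 5 → best response Q.
Player 2 against (Top, II): payoffs 8, 5 → best response P.
Player 2 against (Top, III): payoffs 8, 5 → best response P.
Player 2 against (Bottom, I): payoffs 3, 7 → best response Q.
Player 2 against (Bottom, II): payoffs 3, 0 → best response P.
Player 2 against (Bottom, III): payoffs 6, 5 → best response P.
Player 3 against (Top, P): payoffs 0, 5, 4 → best response II.
Player 3 against (Top, Q): payoffs 9, 5, 6 → best response I.
Player 3 against (Bottom, P): payoffs 6, 7, 9 → best response III.
Player 3 against (Bottom, Q): payoffs 8, 6, 0 → best response I.
Mutual best responses: (Top, P, II); (Top, Q, I); (Bottom, P, III).

The pure Nash equilibria are (Top, P, II); (Top, Q, I); (Bottom, P, III).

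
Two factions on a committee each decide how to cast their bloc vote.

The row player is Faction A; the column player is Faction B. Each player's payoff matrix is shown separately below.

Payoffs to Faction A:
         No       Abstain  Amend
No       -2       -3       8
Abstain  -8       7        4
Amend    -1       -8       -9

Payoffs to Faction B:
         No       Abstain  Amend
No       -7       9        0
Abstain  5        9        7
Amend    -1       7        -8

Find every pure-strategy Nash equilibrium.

(Abstain, Abstain)

Faction A against No: payoffs -2, -8, -1 → best response Amend.
Faction A against Abstain: payoffs -3, 7, -8 → best response Abstain.
Faction A against Amend: payoffs 8, 4, -9 → best response No.
Faction B against No: payoffs -7, 9, 0 → best response Abstain.
Faction B against Abstain: payoffs 5, 9, 7 → best response Abstain.
Faction B against Amend: payoffs -1, 7, -8 → best response Abstain.
Mutual best responses: (Abstain, Abstain).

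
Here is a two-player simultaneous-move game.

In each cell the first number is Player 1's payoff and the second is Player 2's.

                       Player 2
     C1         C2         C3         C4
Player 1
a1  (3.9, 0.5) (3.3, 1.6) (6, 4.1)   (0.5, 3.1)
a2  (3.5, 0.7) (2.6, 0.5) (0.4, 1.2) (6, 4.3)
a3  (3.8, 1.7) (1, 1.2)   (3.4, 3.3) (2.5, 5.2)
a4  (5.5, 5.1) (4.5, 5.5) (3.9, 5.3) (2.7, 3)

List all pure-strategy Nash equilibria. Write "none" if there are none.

The pure Nash equilibria are (a1, C3), (a2, C4), (a4, C2).

Player 1 against C1: payoffs 3.9, 3.5, 3.8, 5.5 → best response a4.
Player 1 against C2: payoffs 3.3, 2.6, 1, 4.5 → best response a4.
Player 1 against C3: payoffs 6, 0.4, 3.4, 3.9 → best response a1.
Player 1 against C4: payoffs 0.5, 6, 2.5, 2.7 → best response a2.
Player 2 against a1: payoffs 0.5, 1.6, 4.1, 3.1 → best response C3.
Player 2 against a2: payoffs 0.7, 0.5, 1.2, 4.3 → best response C4.
Player 2 against a3: payoffs 1.7, 1.2, 3.3, 5.2 → best response C4.
Player 2 against a4: payoffs 5.1, 5.5, 5.3, 3 → best response C2.
Mutual best responses: (a1, C3); (a2, C4); (a4, C2).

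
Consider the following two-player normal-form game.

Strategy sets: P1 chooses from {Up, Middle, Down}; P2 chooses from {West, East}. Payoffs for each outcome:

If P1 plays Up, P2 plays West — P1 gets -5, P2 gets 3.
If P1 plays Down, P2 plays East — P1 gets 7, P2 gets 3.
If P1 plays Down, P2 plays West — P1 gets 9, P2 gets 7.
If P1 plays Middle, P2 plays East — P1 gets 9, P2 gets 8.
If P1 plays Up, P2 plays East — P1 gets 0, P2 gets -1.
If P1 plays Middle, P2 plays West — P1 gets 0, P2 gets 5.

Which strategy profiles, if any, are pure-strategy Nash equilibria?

(Up, West): P1 can switch to Middle (-5 → 0). Not NE.
(Up, East): P1 can switch to Middle (0 → 9). Not NE.
(Middle, West): P1 can switch to Down (0 → 9). Not NE.
(Middle, East): P1 gets 9, best alternative 7; P2 gets 8, best alternative 5. No profitable deviation — NE.
(Down, West): P1 gets 9, best alternative 0; P2 gets 7, best alternative 3. No profitable deviation — NE.
(Down, East): P1 can switch to Middle (7 → 9). Not NE.

(Middle, East) and (Down, West)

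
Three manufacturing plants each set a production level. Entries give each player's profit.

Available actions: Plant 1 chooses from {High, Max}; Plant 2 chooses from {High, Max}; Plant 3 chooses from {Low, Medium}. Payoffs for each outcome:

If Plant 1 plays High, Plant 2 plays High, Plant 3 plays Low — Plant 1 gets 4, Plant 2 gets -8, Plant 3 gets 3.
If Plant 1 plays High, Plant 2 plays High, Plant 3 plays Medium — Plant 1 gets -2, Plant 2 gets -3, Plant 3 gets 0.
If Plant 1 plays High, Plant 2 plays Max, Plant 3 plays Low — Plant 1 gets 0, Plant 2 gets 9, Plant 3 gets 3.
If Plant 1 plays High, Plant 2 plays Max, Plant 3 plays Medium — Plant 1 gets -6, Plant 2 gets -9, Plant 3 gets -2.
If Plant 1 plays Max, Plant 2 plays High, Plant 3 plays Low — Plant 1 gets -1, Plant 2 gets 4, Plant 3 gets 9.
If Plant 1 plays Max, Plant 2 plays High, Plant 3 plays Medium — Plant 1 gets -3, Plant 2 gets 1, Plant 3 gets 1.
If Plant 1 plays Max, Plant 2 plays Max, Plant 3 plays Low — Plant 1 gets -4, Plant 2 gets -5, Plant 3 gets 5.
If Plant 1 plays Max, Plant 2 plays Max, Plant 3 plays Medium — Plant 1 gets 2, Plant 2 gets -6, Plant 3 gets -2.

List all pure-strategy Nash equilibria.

Pure NE: (High, Max, Low)

Mark each player's best response to every combination of opponents' strategies; a profile where every player is best-responding is a pure Nash equilibrium.
Plant 1 against (High, Low): payoffs 4, -1 → best response High.
Plant 1 against (High, Medium): payoffs -2, -3 → best response High.
Plant 1 against (Max, Low): payoffs 0, -4 → best response High.
Plant 1 against (Max, Medium): payoffs -6, 2 → best response Max.
Plant 2 against (High, Low): payoffs -8, 9 → best response Max.
Plant 2 against (High, Medium): payoffs -3, -9 → best response High.
Plant 2 against (Max, Low): payoffs 4, -5 → best response High.
Plant 2 against (Max, Medium): payoffs 1, -6 → best response High.
Plant 3 against (High, High): payoffs 3, 0 → best response Low.
Plant 3 against (High, Max): payoffs 3, -2 → best response Low.
Plant 3 against (Max, High): payoffs 9, 1 → best response Low.
Plant 3 against (Max, Max): payoffs 5, -2 → best response Low.
Mutual best responses: (High, Max, Low).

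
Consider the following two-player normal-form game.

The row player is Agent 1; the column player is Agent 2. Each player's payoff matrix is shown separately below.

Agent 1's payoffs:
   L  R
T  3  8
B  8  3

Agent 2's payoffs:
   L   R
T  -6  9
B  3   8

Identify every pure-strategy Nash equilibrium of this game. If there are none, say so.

Pure NE: (T, R)

Mark each player's best response to every combination of opponents' strategies; a profile where every player is best-responding is a pure Nash equilibrium.
Agent 1 against L: payoffs 3, 8 → best response B.
Agent 1 against R: payoffs 8, 3 → best response T.
Agent 2 against T: payoffs -6, 9 → best response R.
Agent 2 against B: payoffs 3, 8 → best response R.
Mutual best responses: (T, R).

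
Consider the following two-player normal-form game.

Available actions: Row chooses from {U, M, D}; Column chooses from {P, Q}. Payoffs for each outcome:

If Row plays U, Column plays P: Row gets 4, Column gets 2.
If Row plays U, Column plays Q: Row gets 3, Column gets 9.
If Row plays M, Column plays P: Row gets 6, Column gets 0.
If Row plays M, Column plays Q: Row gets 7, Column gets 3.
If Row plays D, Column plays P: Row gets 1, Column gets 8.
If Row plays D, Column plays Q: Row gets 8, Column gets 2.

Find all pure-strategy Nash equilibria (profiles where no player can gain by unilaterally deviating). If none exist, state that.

Row against P: payoffs 4, 6, 1 → best response M.
Row against Q: payoffs 3, 7, 8 → best response D.
Column against U: payoffs 2, 9 → best response Q.
Column against M: payoffs 0, 3 → best response Q.
Column against D: payoffs 8, 2 → best response P.
No profile is a mutual best response for all players.

This game has no pure Nash equilibrium.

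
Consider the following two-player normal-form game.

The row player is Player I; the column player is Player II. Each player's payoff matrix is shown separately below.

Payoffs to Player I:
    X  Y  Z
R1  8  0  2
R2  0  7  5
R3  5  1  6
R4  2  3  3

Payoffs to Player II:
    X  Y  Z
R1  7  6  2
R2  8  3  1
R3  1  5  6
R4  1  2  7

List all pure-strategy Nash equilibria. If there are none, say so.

The pure Nash equilibria are (R1, X), (R3, Z).

(R1, X): Player I gets 8, best alternative 5; Player II gets 7, best alternative 6. No profitable deviation — NE.
(R1, Y): Player I can switch to R2 (0 → 7). Not NE.
(R1, Z): Player I can switch to R2 (2 → 5). Not NE.
(R2, X): Player I can switch to R1 (0 → 8). Not NE.
(R2, Y): Player II can switch to X (3 → 8). Not NE.
(R2, Z): Player I can switch to R3 (5 → 6). Not NE.
(R3, X): Player I can switch to R1 (5 → 8). Not NE.
(R3, Y): Player I can switch to R2 (1 → 7). Not NE.
(R3, Z): Player I gets 6, best alternative 5; Player II gets 6, best alternative 5. No profitable deviation — NE.
(R4, X): Player I can switch to R1 (2 → 8). Not NE.
(The remaining 2 profiles each have a profitable deviation by the same check.)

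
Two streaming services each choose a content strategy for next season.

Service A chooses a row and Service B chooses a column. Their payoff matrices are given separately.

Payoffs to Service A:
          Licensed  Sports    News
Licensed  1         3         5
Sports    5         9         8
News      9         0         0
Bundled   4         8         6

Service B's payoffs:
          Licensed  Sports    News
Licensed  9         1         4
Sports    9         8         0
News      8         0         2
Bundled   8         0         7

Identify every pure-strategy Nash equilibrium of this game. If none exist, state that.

(News, Licensed)

For each player, find the best response to each opponent profile; mutual best responses are the pure NE.
Service A against Licensed: payoffs 1, 5, 9, 4 → best response News.
Service A against Sports: payoffs 3, 9, 0, 8 → best response Sports.
Service A against News: payoffs 5, 8, 0, 6 → best response Sports.
Service B against Licensed: payoffs 9, 1, 4 → best response Licensed.
Service B against Sports: payoffs 9, 8, 0 → best response Licensed.
Service B against News: payoffs 8, 0, 2 → best response Licensed.
Service B against Bundled: payoffs 8, 0, 7 → best response Licensed.
Mutual best responses: (News, Licensed).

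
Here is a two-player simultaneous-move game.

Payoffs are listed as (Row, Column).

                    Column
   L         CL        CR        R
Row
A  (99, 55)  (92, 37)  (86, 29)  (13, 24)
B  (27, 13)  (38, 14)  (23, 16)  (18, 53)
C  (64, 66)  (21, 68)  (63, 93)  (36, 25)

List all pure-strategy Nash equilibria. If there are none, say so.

(A, L)

(A, L): Row gets 99, best alternative 64; Column gets 55, best alternative 37. No profitable deviation — NE.
(A, CL): Column can switch to L (37 → 55). Not NE.
(A, CR): Column can switch to L (29 → 55). Not NE.
(A, R): Row can switch to B (13 → 18). Not NE.
(B, L): Row can switch to A (27 → 99). Not NE.
(B, CL): Row can switch to A (38 → 92). Not NE.
(B, CR): Row can switch to A (23 → 86). Not NE.
(B, R): Row can switch to C (18 → 36). Not NE.
(C, L): Row can switch to A (64 → 99). Not NE.
(The remaining 3 profiles each have a profitable deviation by the same check.)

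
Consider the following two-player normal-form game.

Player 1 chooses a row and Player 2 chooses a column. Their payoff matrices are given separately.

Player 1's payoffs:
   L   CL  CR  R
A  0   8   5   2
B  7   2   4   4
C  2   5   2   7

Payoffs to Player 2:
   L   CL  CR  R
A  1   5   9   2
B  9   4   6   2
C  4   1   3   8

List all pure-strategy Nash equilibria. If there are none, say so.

The pure Nash equilibria are (A, CR) and (B, L) and (C, R).

Player 1 against L: payoffs 0, 7, 2 → best response B.
Player 1 against CL: payoffs 8, 2, 5 → best response A.
Player 1 against CR: payoffs 5, 4, 2 → best response A.
Player 1 against R: payoffs 2, 4, 7 → best response C.
Player 2 against A: payoffs 1, 5, 9, 2 → best response CR.
Player 2 against B: payoffs 9, 4, 6, 2 → best response L.
Player 2 against C: payoffs 4, 1, 3, 8 → best response R.
Mutual best responses: (A, CR); (B, L); (C, R).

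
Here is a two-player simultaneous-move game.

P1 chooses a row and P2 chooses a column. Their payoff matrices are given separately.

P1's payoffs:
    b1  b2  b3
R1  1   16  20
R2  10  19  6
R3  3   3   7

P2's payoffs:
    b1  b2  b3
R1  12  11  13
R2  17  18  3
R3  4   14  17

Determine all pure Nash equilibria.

The pure Nash equilibria are (R1, b3) and (R2, b2).

(R1, b1): P1 can switch to R2 (1 → 10). Not NE.
(R1, b2): P1 can switch to R2 (16 → 19). Not NE.
(R1, b3): P1 gets 20, best alternative 7; P2 gets 13, best alternative 12. No profitable deviation — NE.
(R2, b1): P2 can switch to b2 (17 → 18). Not NE.
(R2, b2): P1 gets 19, best alternative 16; P2 gets 18, best alternative 17. No profitable deviation — NE.
(R2, b3): P1 can switch to R1 (6 → 20). Not NE.
(R3, b1): P1 can switch to R2 (3 → 10). Not NE.
(R3, b2): P1 can switch to R1 (3 → 16). Not NE.
(R3, b3): P1 can switch to R1 (7 → 20). Not NE.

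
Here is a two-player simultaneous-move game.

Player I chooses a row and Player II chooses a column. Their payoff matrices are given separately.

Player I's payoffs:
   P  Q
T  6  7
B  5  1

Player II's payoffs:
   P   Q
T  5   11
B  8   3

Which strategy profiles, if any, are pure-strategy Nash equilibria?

The unique pure-strategy Nash equilibrium is (T, Q).

Player I against P: payoffs 6, 5 → best response T.
Player I against Q: payoffs 7, 1 → best response T.
Player II against T: payoffs 5, 11 → best response Q.
Player II against B: payoffs 8, 3 → best response P.
Mutual best responses: (T, Q).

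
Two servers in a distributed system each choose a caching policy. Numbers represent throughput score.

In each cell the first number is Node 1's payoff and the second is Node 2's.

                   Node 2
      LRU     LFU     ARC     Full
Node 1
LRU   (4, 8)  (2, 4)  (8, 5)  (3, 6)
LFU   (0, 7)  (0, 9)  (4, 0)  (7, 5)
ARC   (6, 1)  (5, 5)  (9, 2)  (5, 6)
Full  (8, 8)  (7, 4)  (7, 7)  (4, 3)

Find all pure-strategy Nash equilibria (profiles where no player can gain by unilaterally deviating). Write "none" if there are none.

(Full, LRU)

For each player, find the best response to each opponent profile; mutual best responses are the pure NE.
Node 1 against LRU: payoffs 4, 0, 6, 8 → best response Full.
Node 1 against LFU: payoffs 2, 0, 5, 7 → best response Full.
Node 1 against ARC: payoffs 8, 4, 9, 7 → best response ARC.
Node 1 against Full: payoffs 3, 7, 5, 4 → best response LFU.
Node 2 against LRU: payoffs 8, 4, 5, 6 → best response LRU.
Node 2 against LFU: payoffs 7, 9, 0, 5 → best response LFU.
Node 2 against ARC: payoffs 1, 5, 2, 6 → best response Full.
Node 2 against Full: payoffs 8, 4, 7, 3 → best response LRU.
Mutual best responses: (Full, LRU).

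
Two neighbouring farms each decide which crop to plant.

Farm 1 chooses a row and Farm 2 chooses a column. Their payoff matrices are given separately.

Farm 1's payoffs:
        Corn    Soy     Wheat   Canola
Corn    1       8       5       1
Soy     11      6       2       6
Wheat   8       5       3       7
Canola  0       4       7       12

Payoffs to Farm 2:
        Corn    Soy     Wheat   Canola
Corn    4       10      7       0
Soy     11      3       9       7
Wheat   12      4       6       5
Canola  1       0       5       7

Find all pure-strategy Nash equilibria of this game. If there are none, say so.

Farm 1 against Corn: payoffs 1, 11, 8, 0 → best response Soy.
Farm 1 against Soy: payoffs 8, 6, 5, 4 → best response Corn.
Farm 1 against Wheat: payoffs 5, 2, 3, 7 → best response Canola.
Farm 1 against Canola: payoffs 1, 6, 7, 12 → best response Canola.
Farm 2 against Corn: payoffs 4, 10, 7, 0 → best response Soy.
Farm 2 against Soy: payoffs 11, 3, 9, 7 → best response Corn.
Farm 2 against Wheat: payoffs 12, 4, 6, 5 → best response Corn.
Farm 2 against Canola: payoffs 1, 0, 5, 7 → best response Canola.
Mutual best responses: (Corn, Soy); (Soy, Corn); (Canola, Canola).

Pure-strategy Nash equilibria: (Corn, Soy), (Soy, Corn), (Canola, Canola)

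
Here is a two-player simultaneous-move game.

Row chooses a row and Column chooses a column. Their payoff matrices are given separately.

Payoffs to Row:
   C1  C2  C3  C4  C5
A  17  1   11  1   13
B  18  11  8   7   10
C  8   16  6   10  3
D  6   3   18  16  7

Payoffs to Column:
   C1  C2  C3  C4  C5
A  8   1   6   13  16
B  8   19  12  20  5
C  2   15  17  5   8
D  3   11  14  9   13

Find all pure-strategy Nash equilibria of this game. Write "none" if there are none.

(A, C5) and (D, C3)

(A, C1): Row can switch to B (17 → 18). Not NE.
(A, C2): Row can switch to B (1 → 11). Not NE.
(A, C3): Row can switch to D (11 → 18). Not NE.
(A, C4): Row can switch to B (1 → 7). Not NE.
(A, C5): Row gets 13, best alternative 10; Column gets 16, best alternative 13. No profitable deviation — NE.
(B, C1): Column can switch to C2 (8 → 19). Not NE.
(B, C2): Row can switch to C (11 → 16). Not NE.
(B, C3): Row can switch to A (8 → 11). Not NE.
(B, C4): Row can switch to C (7 → 10). Not NE.
(B, C5): Row can switch to A (10 → 13). Not NE.
(C, C1): Row can switch to A (8 → 17). Not NE.
(D, C3): Row gets 18, best alternative 11; Column gets 14, best alternative 13. No profitable deviation — NE.
(The remaining 8 profiles each have a profitable deviation by the same check.)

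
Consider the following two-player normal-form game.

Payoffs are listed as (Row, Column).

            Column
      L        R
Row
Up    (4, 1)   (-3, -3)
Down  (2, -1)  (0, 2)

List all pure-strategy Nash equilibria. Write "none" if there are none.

(Up, L), (Down, R)

Row against L: payoffs 4, 2 → best response Up.
Row against R: payoffs -3, 0 → best response Down.
Column against Up: payoffs 1, -3 → best response L.
Column against Down: payoffs -1, 2 → best response R.
Mutual best responses: (Up, L); (Down, R).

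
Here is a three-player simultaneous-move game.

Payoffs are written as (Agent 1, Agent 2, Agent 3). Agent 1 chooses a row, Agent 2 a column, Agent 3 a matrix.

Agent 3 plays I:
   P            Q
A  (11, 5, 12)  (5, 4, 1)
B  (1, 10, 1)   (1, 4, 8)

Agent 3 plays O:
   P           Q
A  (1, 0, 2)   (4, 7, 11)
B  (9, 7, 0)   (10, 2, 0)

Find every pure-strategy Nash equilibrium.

(A, P, I)

Agent 1 against (P, I): payoffs 11, 1 → best response A.
Agent 1 against (P, O): payoffs 1, 9 → best response B.
Agent 1 against (Q, I): payoffs 5, 1 → best response A.
Agent 1 against (Q, O): payoffs 4, 10 → best response B.
Agent 2 against (A, I): payoffs 5, 4 → best response P.
Agent 2 against (A, O): payoffs 0, 7 → best response Q.
Agent 2 against (B, I): payoffs 10, 4 → best response P.
Agent 2 against (B, O): payoffs 7, 2 → best response P.
Agent 3 against (A, P): payoffs 12, 2 → best response I.
Agent 3 against (A, Q): payoffs 1, 11 → best response O.
Agent 3 against (B, P): payoffs 1, 0 → best response I.
Agent 3 against (B, Q): payoffs 8, 0 → best response I.
Mutual best responses: (A, P, I).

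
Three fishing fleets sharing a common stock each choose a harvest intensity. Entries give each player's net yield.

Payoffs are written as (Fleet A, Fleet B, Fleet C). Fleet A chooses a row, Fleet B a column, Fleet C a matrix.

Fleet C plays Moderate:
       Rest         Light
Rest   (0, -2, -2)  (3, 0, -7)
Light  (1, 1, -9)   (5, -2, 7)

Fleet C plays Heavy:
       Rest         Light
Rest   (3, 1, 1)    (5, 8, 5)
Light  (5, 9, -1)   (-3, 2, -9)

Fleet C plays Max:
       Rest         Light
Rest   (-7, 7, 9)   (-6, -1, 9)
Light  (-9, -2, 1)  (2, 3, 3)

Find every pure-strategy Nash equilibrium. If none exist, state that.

(Rest, Rest, Max)

Check each profile: it is a Nash equilibrium iff no player can strictly gain by switching unilaterally.
(Rest, Rest, Moderate): Fleet A can switch to Light (0 → 1). Not NE.
(Rest, Rest, Heavy): Fleet A can switch to Light (3 → 5). Not NE.
(Rest, Rest, Max): Fleet A gets -7, best alternative -9; Fleet B gets 7, best alternative -1; Fleet C gets 9, best alternative 1. No profitable deviation — NE.
(Rest, Light, Moderate): Fleet A can switch to Light (3 → 5). Not NE.
(Rest, Light, Heavy): Fleet C can switch to Max (5 → 9). Not NE.
(Rest, Light, Max): Fleet A can switch to Light (-6 → 2). Not NE.
(Light, Rest, Moderate): Fleet C can switch to Heavy (-9 → -1). Not NE.
(The remaining 5 profiles each have a profitable deviation by the same check.)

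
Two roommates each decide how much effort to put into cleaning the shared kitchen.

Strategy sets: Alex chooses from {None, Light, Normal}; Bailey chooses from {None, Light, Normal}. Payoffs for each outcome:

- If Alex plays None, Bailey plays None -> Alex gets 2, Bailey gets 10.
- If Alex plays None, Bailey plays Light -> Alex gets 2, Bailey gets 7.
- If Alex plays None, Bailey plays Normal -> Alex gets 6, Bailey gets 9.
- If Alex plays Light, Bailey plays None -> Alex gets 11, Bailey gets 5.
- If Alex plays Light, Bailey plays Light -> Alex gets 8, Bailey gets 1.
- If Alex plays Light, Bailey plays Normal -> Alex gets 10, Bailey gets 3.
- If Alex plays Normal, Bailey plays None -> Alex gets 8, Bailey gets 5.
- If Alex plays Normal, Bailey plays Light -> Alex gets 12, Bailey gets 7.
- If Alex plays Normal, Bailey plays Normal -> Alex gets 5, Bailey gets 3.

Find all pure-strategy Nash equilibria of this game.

Mark each player's best response to every combination of opponents' strategies; a profile where every player is best-responding is a pure Nash equilibrium.
Alex against None: payoffs 2, 11, 8 → best response Light.
Alex against Light: payoffs 2, 8, 12 → best response Normal.
Alex against Normal: payoffs 6, 10, 5 → best response Light.
Bailey against None: payoffs 10, 7, 9 → best response None.
Bailey against Light: payoffs 5, 1, 3 → best response None.
Bailey against Normal: payoffs 5, 7, 3 → best response Light.
Mutual best responses: (Light, None); (Normal, Light).

The pure Nash equilibria are (Light, None), (Normal, Light).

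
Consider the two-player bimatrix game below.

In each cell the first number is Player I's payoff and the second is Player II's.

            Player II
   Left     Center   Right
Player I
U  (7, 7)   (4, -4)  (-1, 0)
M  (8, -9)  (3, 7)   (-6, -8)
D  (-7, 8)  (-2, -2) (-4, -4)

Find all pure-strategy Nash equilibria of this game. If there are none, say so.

This game has no pure Nash equilibrium.

(U, Left): Player I can switch to M (7 → 8). Not NE.
(U, Center): Player II can switch to Left (-4 → 7). Not NE.
(U, Right): Player II can switch to Left (0 → 7). Not NE.
(M, Left): Player II can switch to Center (-9 → 7). Not NE.
(M, Center): Player I can switch to U (3 → 4). Not NE.
(M, Right): Player I can switch to U (-6 → -1). Not NE.
(D, Left): Player I can switch to U (-7 → 7). Not NE.
(D, Center): Player I can switch to U (-2 → 4). Not NE.
(The remaining 1 profile has a profitable deviation by the same check.)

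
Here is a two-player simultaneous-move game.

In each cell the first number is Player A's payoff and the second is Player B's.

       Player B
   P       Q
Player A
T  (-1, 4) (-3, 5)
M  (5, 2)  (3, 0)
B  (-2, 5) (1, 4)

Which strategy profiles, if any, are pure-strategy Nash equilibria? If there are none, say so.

Mark each player's best response to every combination of opponents' strategies; a profile where every player is best-responding is a pure Nash equilibrium.
Player A against P: payoffs -1, 5, -2 → best response M.
Player A against Q: payoffs -3, 3, 1 → best response M.
Player B against T: payoffs 4, 5 → best response Q.
Player B against M: payoffs 2, 0 → best response P.
Player B against B: payoffs 5, 4 → best response P.
Mutual best responses: (M, P).

The unique pure-strategy Nash equilibrium is (M, P).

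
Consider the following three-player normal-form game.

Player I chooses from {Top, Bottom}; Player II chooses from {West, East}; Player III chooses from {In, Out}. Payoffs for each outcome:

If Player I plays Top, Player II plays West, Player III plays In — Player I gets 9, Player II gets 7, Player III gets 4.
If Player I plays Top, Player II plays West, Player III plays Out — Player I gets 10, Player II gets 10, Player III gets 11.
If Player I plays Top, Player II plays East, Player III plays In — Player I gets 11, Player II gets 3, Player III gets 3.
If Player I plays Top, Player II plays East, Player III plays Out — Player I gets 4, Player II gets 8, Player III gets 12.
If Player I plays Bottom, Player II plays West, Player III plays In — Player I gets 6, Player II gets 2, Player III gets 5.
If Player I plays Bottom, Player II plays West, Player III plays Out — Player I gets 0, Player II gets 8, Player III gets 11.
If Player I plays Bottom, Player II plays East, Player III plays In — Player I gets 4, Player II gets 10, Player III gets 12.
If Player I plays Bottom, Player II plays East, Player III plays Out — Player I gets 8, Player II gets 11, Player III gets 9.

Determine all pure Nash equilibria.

(Top, West, In): Player III can switch to Out (4 → 11). Not NE.
(Top, West, Out): Player I gets 10, best alternative 0; Player II gets 10, best alternative 8; Player III gets 11, best alternative 4. No profitable deviation — NE.
(Top, East, In): Player II can switch to West (3 → 7). Not NE.
(Top, East, Out): Player I can switch to Bottom (4 → 8). Not NE.
(Bottom, West, In): Player I can switch to Top (6 → 9). Not NE.
(Bottom, West, Out): Player I can switch to Top (0 → 10). Not NE.
(Bottom, East, In): Player I can switch to Top (4 → 11). Not NE.
(Bottom, East, Out): Player III can switch to In (9 → 12). Not NE.

Pure NE: (Top, West, Out)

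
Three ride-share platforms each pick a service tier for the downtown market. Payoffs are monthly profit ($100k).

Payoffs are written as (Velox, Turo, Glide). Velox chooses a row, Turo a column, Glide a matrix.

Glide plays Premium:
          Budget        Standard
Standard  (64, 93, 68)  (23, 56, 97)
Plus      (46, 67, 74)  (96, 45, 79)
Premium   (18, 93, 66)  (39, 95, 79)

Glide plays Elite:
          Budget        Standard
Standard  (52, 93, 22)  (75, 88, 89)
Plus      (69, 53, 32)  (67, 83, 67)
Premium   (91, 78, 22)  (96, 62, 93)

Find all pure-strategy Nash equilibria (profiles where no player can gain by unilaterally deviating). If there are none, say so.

(Standard, Budget, Premium)

Mark each player's best response to every combination of opponents' strategies; a profile where every player is best-responding is a pure Nash equilibrium.
Velox against (Budget, Premium): payoffs 64, 46, 18 → best response Standard.
Velox against (Budget, Elite): payoffs 52, 69, 91 → best response Premium.
Velox against (Standard, Premium): payoffs 23, 96, 39 → best response Plus.
Velox against (Standard, Elite): payoffs 75, 67, 96 → best response Premium.
Turo against (Standard, Premium): payoffs 93, 56 → best response Budget.
Turo against (Standard, Elite): payoffs 93, 88 → best response Budget.
Turo against (Plus, Premium): payoffs 67, 45 → best response Budget.
Turo against (Plus, Elite): payoffs 53, 83 → best response Standard.
Turo against (Premium, Premium): payoffs 93, 95 → best response Standard.
Turo against (Premium, Elite): payoffs 78, 62 → best response Budget.
Glide against (Standard, Budget): payoffs 68, 22 → best response Premium.
Glide against (Standard, Standard): payoffs 97, 89 → best response Premium.
Glide against (Plus, Budget): payoffs 74, 32 → best response Premium.
Glide against (Plus, Standard): payoffs 79, 67 → best response Premium.
Glide against (Premium, Budget): payoffs 66, 22 → best response Premium.
Glide against (Premium, Standard): payoffs 79, 93 → best response Elite.
Mutual best responses: (Standard, Budget, Premium).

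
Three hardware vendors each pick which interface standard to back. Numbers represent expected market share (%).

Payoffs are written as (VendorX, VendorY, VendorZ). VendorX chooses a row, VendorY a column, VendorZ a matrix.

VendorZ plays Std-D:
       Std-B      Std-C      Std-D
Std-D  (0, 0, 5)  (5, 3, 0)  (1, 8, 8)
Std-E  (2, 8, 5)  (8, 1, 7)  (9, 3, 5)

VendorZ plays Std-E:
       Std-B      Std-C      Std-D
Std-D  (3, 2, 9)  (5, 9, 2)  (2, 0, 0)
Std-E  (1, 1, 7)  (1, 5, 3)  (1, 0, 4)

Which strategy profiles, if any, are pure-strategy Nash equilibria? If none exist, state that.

Pure NE: (Std-D, Std-C, Std-E)

For each strategy profile, look for a profitable unilateral deviation.
(Std-D, Std-B, Std-D): VendorX can switch to Std-E (0 → 2). Not NE.
(Std-D, Std-B, Std-E): VendorY can switch to Std-C (2 → 9). Not NE.
(Std-D, Std-C, Std-D): VendorX can switch to Std-E (5 → 8). Not NE.
(Std-D, Std-C, Std-E): VendorX gets 5, best alternative 1; VendorY gets 9, best alternative 2; VendorZ gets 2, best alternative 0. No profitable deviation — NE.
(Std-D, Std-D, Std-D): VendorX can switch to Std-E (1 → 9). Not NE.
(Std-D, Std-D, Std-E): VendorY can switch to Std-B (0 → 2). Not NE.
(Std-E, Std-B, Std-D): VendorZ can switch to Std-E (5 → 7). Not NE.
(The remaining 5 profiles each have a profitable deviation by the same check.)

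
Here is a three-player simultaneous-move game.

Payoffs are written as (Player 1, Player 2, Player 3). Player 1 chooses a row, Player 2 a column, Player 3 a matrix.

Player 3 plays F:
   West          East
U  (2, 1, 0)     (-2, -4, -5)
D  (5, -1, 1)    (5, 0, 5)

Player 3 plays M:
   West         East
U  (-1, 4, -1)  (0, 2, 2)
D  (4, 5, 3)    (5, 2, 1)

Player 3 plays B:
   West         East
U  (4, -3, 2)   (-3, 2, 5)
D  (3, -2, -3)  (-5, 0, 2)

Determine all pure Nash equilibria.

(U, East, B), (D, West, M), (D, East, F)

(U, West, F): Player 1 can switch to D (2 → 5). Not NE.
(U, West, M): Player 1 can switch to D (-1 → 4). Not NE.
(U, West, B): Player 2 can switch to East (-3 → 2). Not NE.
(U, East, F): Player 1 can switch to D (-2 → 5). Not NE.
(U, East, M): Player 1 can switch to D (0 → 5). Not NE.
(U, East, B): Player 1 gets -3, best alternative -5; Player 2 gets 2, best alternative -3; Player 3 gets 5, best alternative 2. No profitable deviation — NE.
(D, West, F): Player 2 can switch to East (-1 → 0). Not NE.
(D, West, M): Player 1 gets 4, best alternative -1; Player 2 gets 5, best alternative 2; Player 3 gets 3, best alternative 1. No profitable deviation — NE.
(D, West, B): Player 1 can switch to U (3 → 4). Not NE.
(D, East, F): Player 1 gets 5, best alternative -2; Player 2 gets 0, best alternative -1; Player 3 gets 5, best alternative 2. No profitable deviation — NE.
(D, East, M): Player 2 can switch to West (2 → 5). Not NE.
(The remaining 1 profile has a profitable deviation by the same check.)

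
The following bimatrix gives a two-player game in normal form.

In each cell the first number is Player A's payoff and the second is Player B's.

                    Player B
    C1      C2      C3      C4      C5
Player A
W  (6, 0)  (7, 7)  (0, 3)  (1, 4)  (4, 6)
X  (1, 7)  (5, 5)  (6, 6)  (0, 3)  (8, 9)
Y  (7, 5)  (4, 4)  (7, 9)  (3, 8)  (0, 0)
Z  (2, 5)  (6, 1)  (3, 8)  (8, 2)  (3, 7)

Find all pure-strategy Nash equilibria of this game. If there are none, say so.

Pure-strategy Nash equilibria: (W, C2) and (X, C5) and (Y, C3)

Player A against C1: payoffs 6, 1, 7, 2 → best response Y.
Player A against C2: payoffs 7, 5, 4, 6 → best response W.
Player A against C3: payoffs 0, 6, 7, 3 → best response Y.
Player A against C4: payoffs 1, 0, 3, 8 → best response Z.
Player A against C5: payoffs 4, 8, 0, 3 → best response X.
Player B against W: payoffs 0, 7, 3, 4, 6 → best response C2.
Player B against X: payoffs 7, 5, 6, 3, 9 → best response C5.
Player B against Y: payoffs 5, 4, 9, 8, 0 → best response C3.
Player B against Z: payoffs 5, 1, 8, 2, 7 → best response C3.
Mutual best responses: (W, C2); (X, C5); (Y, C3).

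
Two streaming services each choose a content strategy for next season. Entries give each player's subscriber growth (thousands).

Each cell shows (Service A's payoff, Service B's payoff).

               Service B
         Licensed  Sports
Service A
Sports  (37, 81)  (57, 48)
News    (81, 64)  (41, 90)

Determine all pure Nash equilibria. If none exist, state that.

This game has no pure Nash equilibrium.

(Sports, Licensed): Service A can switch to News (37 → 81). Not NE.
(Sports, Sports): Service B can switch to Licensed (48 → 81). Not NE.
(News, Licensed): Service B can switch to Sports (64 → 90). Not NE.
(News, Sports): Service A can switch to Sports (41 → 57). Not NE.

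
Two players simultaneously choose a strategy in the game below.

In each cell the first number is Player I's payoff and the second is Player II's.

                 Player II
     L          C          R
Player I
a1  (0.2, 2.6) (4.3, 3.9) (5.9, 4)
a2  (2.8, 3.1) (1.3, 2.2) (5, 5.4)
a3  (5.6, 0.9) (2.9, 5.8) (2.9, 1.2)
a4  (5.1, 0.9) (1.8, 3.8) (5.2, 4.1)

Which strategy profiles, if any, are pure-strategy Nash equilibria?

Player I against L: payoffs 0.2, 2.8, 5.6, 5.1 → best response a3.
Player I against C: payoffs 4.3, 1.3, 2.9, 1.8 → best response a1.
Player I against R: payoffs 5.9, 5, 2.9, 5.2 → best response a1.
Player II against a1: payoffs 2.6, 3.9, 4 → best response R.
Player II against a2: payoffs 3.1, 2.2, 5.4 → best response R.
Player II against a3: payoffs 0.9, 5.8, 1.2 → best response C.
Player II against a4: payoffs 0.9, 3.8, 4.1 → best response R.
Mutual best responses: (a1, R).

(a1, R)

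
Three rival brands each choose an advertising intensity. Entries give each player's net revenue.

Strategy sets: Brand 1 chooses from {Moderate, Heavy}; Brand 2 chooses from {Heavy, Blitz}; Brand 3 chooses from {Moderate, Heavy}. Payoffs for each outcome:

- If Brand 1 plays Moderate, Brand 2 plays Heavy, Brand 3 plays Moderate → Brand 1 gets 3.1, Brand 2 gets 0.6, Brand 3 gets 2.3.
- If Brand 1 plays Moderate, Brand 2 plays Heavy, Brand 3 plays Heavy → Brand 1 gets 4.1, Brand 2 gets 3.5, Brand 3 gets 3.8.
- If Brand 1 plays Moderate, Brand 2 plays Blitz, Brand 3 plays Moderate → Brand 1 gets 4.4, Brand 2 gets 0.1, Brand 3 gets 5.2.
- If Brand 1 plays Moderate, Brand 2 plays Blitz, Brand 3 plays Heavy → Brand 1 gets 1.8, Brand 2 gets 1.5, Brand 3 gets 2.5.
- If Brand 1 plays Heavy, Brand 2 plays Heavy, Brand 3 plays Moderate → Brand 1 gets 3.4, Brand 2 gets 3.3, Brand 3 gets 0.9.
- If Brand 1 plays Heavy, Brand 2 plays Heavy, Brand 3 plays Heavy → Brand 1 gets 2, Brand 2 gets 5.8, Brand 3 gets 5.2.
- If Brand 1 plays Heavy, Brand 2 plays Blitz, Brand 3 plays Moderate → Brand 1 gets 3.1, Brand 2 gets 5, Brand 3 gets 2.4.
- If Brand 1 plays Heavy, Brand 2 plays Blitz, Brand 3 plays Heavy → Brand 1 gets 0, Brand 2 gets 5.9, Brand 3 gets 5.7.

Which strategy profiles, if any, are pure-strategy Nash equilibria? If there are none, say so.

(Moderate, Heavy, Moderate): Brand 1 can switch to Heavy (3.1 → 3.4). Not NE.
(Moderate, Heavy, Heavy): Brand 1 gets 4.1, best alternative 2; Brand 2 gets 3.5, best alternative 1.5; Brand 3 gets 3.8, best alternative 2.3. No profitable deviation — NE.
(Moderate, Blitz, Moderate): Brand 2 can switch to Heavy (0.1 → 0.6). Not NE.
(Moderate, Blitz, Heavy): Brand 2 can switch to Heavy (1.5 → 3.5). Not NE.
(Heavy, Heavy, Moderate): Brand 2 can switch to Blitz (3.3 → 5). Not NE.
(Heavy, Heavy, Heavy): Brand 1 can switch to Moderate (2 → 4.1). Not NE.
(Heavy, Blitz, Moderate): Brand 1 can switch to Moderate (3.1 → 4.4). Not NE.
(Heavy, Blitz, Heavy): Brand 1 can switch to Moderate (0 → 1.8). Not NE.

The unique pure-strategy Nash equilibrium is (Moderate, Heavy, Heavy).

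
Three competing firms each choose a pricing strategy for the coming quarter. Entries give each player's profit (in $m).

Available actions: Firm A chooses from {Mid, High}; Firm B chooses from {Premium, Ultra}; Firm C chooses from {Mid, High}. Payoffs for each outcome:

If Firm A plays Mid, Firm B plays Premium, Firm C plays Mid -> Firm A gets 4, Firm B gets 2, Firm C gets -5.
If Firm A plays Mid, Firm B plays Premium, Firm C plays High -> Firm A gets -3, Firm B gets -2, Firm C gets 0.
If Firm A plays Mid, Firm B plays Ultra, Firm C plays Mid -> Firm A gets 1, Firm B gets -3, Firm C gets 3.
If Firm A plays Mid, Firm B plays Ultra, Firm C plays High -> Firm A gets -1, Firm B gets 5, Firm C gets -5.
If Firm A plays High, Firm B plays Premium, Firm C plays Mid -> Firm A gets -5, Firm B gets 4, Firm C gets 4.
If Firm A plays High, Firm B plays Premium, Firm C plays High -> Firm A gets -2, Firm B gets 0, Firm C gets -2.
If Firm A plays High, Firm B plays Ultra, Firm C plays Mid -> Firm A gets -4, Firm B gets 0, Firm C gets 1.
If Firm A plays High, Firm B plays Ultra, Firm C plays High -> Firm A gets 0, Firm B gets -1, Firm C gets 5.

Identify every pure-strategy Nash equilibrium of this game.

This game has no pure Nash equilibrium.

(Mid, Premium, Mid): Firm C can switch to High (-5 → 0). Not NE.
(Mid, Premium, High): Firm A can switch to High (-3 → -2). Not NE.
(Mid, Ultra, Mid): Firm B can switch to Premium (-3 → 2). Not NE.
(Mid, Ultra, High): Firm A can switch to High (-1 → 0). Not NE.
(High, Premium, Mid): Firm A can switch to Mid (-5 → 4). Not NE.
(High, Premium, High): Firm C can switch to Mid (-2 → 4). Not NE.
(The remaining 2 profiles each have a profitable deviation by the same check.)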